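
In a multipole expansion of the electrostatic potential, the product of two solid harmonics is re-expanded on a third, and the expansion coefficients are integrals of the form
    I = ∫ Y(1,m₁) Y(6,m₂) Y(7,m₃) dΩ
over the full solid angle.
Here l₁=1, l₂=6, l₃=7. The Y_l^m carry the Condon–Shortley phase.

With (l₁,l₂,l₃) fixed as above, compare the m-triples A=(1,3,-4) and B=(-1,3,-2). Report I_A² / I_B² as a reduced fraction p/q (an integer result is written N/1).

l's match ⇒ only the (l;m) 3-j factors differ between A and B.
A: triangle coeff Δ(1,6,7) = 1/1365; Σ_t [0,0]: t=0:+1/4354560 = 1/4354560; (3j)²=11/273 [(1 6 7; 1 3 -4)], sign=-1
B: triangle coeff Δ(1,6,7) = 1/1365; Σ_t [0,0]: t=0:+1/4354560 = 1/4354560; (3j)²=2/273 [(1 6 7; -1 3 -2)], sign=-1
I_A²/I_B² = (11/273)/(2/273) = 11/2

11/2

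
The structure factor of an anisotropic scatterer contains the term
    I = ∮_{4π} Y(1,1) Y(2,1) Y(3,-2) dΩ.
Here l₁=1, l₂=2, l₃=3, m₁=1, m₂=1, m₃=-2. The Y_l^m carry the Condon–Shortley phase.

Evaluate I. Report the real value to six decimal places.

0.261169

Checks pass: Σm=0; 6 even; l₃=3∈[1,3].
(2·1+1)(2·2+1)(2·3+1) = 105
Δ: 0! 2! 4! / 7! → 1/105
sum: t=0:+1/4 = 1/4
3j²(1 2 3; 0 0 0) = Δ·Π!·Σ² = 3/35  (sign -1)
sum: t=0:+1/12 = 1/12
3j²(1 2 3; 1 1 -2) = Δ·Π!·Σ² = 2/21  (sign -1)
combine: 4πI² = 105·3/35·2/21 = 6/7
take √, sign +1: I = 0.26116903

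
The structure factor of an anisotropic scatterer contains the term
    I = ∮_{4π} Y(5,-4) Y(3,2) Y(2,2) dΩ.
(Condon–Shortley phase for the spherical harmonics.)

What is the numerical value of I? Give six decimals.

0.268967

m-sum 0 ✓  L=10 even ✓  2≤2≤8 ✓
Π(2lᵢ+1) = 11×7×5 = 385
triangle coeff Δ(5,3,2) = 1/2310
Σ_t [3,3]: t=3:−1/144 = -1/144
(3j)²=10/231 [(5 3 2; 0 0 0)], sign=-1
Σ_t [5,5]: t=5:−1/2880 = -1/2880
(3j)²=3/55 [(5 3 2; -4 2 2)], sign=-1
⇒ 4πI² = 10/11
I = (+1)√(10/11/(4π)) = 0.26896683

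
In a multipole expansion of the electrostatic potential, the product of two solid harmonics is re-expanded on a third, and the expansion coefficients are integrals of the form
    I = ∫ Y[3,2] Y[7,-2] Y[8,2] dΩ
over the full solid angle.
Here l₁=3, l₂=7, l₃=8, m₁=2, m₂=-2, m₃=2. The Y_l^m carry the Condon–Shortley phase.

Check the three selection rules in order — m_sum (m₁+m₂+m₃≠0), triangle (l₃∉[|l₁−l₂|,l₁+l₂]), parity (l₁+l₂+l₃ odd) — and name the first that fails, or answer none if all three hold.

azimuthal sum: 2 − 2 + 2 = 2  ✗
4 ≤ 8 ≤ 10 (triangle on l)
L = 3 + 7 + 8 = 18 (even)

m_sum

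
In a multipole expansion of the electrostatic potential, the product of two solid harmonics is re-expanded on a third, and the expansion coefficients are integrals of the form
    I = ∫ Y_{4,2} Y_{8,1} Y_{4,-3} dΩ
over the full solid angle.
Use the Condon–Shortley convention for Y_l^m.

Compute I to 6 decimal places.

-0.053166

Rules hold: Σm=0, L=16 even, 4≤4≤12.
N = 9·17·9 = 1377
Δ = 8!·0!·8!/17! = 1/218790
Racah Σ t=4..4: t=4:+1/331776 = 1/331776
⇒ 3j(4 8 4; 0 0 0)² = 490/21879, sgn +1
Racah Σ t=2..2: t=2:+1/7257600 = 1/7257600
⇒ 3j(4 8 4; 2 1 -3)² = 14/12155, sgn -1
4πI² = N·(3j₀)²·(3jₘ)² = 12348/347633
I = -1·√(0.0355202/4π) = -0.05316586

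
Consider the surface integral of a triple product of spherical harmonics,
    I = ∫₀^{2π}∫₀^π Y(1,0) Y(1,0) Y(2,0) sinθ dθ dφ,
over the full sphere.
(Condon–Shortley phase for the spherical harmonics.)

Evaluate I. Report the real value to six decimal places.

Rules hold: Σm=0, L=4 even, 0≤2≤2.
N = 3·3·5 = 45
Δ = 0!·2!·2!/5! = 1/30
Racah Σ t=0..0: t=0:+1/1 = 1/1
⇒ 3j(1 1 2; 0 0 0)² = 2/15, sgn +1
(m-triple is (0,0,0) — same symbol as above.)
4πI² = N·(3j₀)²·(3jₘ)² = 4/5
I = +1·√(0.8/4π) = 0.25231325

0.252313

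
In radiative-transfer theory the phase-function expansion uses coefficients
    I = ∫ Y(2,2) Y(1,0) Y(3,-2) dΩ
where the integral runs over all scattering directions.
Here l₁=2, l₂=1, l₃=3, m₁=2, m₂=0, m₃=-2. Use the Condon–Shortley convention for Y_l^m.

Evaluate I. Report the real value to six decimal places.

m-sum 0 ✓  L=6 even ✓  1≤3≤3 ✓
Π(2lᵢ+1) = 5×3×7 = 105
triangle coeff Δ(2,1,3) = 1/105
Σ_t [0,0]: t=0:+1/4 = 1/4
(3j)²=3/35 [(2 1 3; 0 0 0)], sign=-1
Σ_t [0,0]: t=0:+1/24 = 1/24
(3j)²=1/21 [(2 1 3; 2 0 -2)], sign=-1
⇒ 4πI² = 3/7
I = (+1)√(3/7/(4π)) = 0.18467439

0.184674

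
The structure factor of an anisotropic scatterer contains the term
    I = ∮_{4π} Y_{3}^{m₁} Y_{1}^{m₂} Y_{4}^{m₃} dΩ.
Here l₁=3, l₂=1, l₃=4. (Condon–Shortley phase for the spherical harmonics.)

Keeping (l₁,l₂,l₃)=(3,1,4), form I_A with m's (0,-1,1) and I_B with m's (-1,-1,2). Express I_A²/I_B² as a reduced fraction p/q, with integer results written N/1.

2/3

l's match ⇒ only the (l;m) 3-j factors differ between A and B.
A: triangle coeff Δ(3,1,4) = 1/252; Σ_t [0,0]: t=0:+1/72 = 1/72; (3j)²=5/126 [(3 1 4; 0 -1 1)], sign=-1
B: triangle coeff Δ(3,1,4) = 1/252; Σ_t [0,0]: t=0:+1/96 = 1/96; (3j)²=5/84 [(3 1 4; -1 -1 2)], sign=+1
I_A²/I_B² = (5/126)/(5/84) = 2/3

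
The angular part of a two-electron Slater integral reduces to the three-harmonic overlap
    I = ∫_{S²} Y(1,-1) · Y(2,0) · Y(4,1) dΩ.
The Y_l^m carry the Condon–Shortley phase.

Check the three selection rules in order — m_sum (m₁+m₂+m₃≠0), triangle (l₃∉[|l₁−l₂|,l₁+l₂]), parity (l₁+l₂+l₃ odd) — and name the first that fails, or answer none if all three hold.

triangle

m₁+m₂+m₃ = -1 + 0 + 1 = 0  ✓
triangle: |1−2|=1 ≤ l₃=4 ≤ 1+2=3  ✗
parity: l₁+l₂+l₃ = 7 is odd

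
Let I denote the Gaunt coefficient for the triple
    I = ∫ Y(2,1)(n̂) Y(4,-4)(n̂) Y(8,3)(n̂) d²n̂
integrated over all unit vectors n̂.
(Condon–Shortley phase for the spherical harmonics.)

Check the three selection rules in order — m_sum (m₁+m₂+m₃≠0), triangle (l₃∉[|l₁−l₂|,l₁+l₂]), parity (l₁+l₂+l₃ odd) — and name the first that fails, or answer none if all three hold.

Σmᵢ = 0  ✓
l₃∈[|l₁−l₂|,l₁+l₂]=[2,6], have l₃=8  ✗
Σlᵢ = 14 ⇒ even

triangle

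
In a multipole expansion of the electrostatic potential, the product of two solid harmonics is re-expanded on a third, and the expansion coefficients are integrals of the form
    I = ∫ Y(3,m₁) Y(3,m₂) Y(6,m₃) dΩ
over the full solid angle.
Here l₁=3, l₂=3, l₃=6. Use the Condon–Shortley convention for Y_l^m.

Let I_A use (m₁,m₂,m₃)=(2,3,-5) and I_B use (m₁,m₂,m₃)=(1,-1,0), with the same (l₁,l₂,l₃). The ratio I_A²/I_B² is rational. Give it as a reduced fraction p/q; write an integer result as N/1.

154/75

Same 3,3,6: normalisation and zero-m 3j drop out of the ratio.
A: Δ: 0! 6! 6! / 13! → 1/12012; sum: t=0:+1/86400 = 1/86400; 3j²(3 3 6; 2 3 -5) = Δ·Π!·Σ² = 1/26  (sign -1)
B: Δ: 0! 6! 6! / 13! → 1/12012; sum: t=0:+1/2304 = 1/2304; 3j²(3 3 6; 1 -1 0) = Δ·Π!·Σ² = 75/4004  (sign +1)
I_A²/I_B² = (1/26)/(75/4004) = 154/75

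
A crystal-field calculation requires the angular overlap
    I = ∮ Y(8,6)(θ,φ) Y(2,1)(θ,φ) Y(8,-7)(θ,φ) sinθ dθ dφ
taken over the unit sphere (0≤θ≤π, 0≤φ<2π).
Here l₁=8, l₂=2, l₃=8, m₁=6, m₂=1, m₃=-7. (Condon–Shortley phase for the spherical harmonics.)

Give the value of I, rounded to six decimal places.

-0.193012

Rules hold: Σm=0, L=18 even, 6≤8≤10.
N = 17·5·17 = 1445
Δ = 2!·14!·2!/19! = 1/348840
Racah Σ t=0..2: t=0:+1/116121600 t=1:−1/25401600 t=2:+1/116121600 = -1/45158400
⇒ 3j(8 2 8; 0 0 0)² = 24/1615, sgn -1
Racah Σ t=1..2: t=1:−1/12454041600 t=2:+1/174356582400 = -1/13412044800
⇒ 3j(8 2 8; 6 1 -7)² = 169/7752, sgn +1
4πI² = N·(3j₀)²·(3jₘ)² = 169/361
I = -1·√(0.468144/4π) = -0.19301223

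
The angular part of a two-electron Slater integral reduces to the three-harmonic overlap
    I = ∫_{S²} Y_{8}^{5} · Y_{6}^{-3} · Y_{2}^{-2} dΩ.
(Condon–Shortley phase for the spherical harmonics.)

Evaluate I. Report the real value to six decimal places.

Checks pass: Σm=0; 16 even; l₃=2∈[2,14].
(2·8+1)(2·6+1)(2·2+1) = 1105
Δ: 12! 4! 0! / 17! → 1/30940
sum: t=6:+1/2073600 = 1/2073600
3j²(8 6 2; 0 0 0) = Δ·Π!·Σ² = 28/1105  (sign +1)
sum: t=3:−1/52254720 = -1/52254720
3j²(8 6 2; 5 -3 -2) = Δ·Π!·Σ² = 11/476  (sign -1)
combine: 4πI² = 1105·28/1105·11/476 = 11/17
take √, sign -1: I = -0.22691696

-0.226917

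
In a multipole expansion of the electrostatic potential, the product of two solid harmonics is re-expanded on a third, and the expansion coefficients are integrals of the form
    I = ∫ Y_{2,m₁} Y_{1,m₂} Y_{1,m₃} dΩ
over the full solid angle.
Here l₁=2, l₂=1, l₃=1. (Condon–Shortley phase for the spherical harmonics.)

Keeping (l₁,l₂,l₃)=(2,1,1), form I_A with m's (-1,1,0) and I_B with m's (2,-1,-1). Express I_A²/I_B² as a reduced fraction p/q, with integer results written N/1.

1/2

l's match ⇒ only the (l;m) 3-j factors differ between A and B.
A: triangle coeff Δ(2,1,1) = 1/30; Σ_t [2,2]: t=2:+1/2 = 1/2; (3j)²=1/10 [(2 1 1; -1 1 0)], sign=-1
B: triangle coeff Δ(2,1,1) = 1/30; Σ_t [0,0]: t=0:+1/4 = 1/4; (3j)²=1/5 [(2 1 1; 2 -1 -1)], sign=+1
I_A²/I_B² = (1/10)/(1/5) = 1/2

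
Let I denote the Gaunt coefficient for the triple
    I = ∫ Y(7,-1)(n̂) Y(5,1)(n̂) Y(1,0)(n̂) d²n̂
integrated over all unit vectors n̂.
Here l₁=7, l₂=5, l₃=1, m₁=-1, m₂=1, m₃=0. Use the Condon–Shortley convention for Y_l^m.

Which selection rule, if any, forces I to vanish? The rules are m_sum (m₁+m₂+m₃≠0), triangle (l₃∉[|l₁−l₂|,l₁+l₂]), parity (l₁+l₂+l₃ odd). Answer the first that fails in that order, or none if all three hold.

m₁+m₂+m₃ = -1 + 1 + 0 = 0  ✓
triangle: |7−5|=2 ≤ l₃=1 ≤ 7+5=12  ✗
parity: l₁+l₂+l₃ = 13 is odd

triangle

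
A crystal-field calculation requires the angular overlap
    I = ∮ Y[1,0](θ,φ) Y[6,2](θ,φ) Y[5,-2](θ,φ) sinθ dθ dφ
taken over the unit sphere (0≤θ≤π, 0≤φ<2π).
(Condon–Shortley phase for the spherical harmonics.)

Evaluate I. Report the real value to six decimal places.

Rules hold: Σm=0, L=12 even, 5≤5≤7.
N = 3·13·11 = 429
Δ = 2!·0!·10!/13! = 1/858
Racah Σ t=1..1: t=1:−1/14400 = -1/14400
⇒ 3j(1 6 5; 0 0 0)² = 6/143, sgn +1
Racah Σ t=1..1: t=1:−1/30240 = -1/30240
⇒ 3j(1 6 5; 0 2 -2)² = 16/429, sgn +1
4πI² = N·(3j₀)²·(3jₘ)² = 96/143
I = +1·√(0.671329/4π) = 0.23113338

0.231133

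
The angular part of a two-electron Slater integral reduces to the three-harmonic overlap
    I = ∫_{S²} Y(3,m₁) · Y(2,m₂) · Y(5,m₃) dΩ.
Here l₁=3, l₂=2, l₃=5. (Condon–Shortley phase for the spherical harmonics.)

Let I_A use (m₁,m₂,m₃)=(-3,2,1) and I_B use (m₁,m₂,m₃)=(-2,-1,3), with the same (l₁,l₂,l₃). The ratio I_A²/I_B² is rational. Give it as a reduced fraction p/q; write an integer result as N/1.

Shared (l₁,l₂,l₃)=(3,2,5): N and (l;000)² cancel in I_A²/I_B².
A: Δ = 0!·6!·4!/11! = 1/2310; Racah Σ t=0..0: t=0:+1/17280 = 1/17280; ⇒ 3j(3 2 5; -3 2 1)² = 1/2310, sgn +1
B: Δ = 0!·6!·4!/11! = 1/2310; Racah Σ t=0..0: t=0:+1/720 = 1/720; ⇒ 3j(3 2 5; -2 -1 3)² = 8/165, sgn +1
I_A²/I_B² = (1/2310)/(8/165) = 1/112

1/112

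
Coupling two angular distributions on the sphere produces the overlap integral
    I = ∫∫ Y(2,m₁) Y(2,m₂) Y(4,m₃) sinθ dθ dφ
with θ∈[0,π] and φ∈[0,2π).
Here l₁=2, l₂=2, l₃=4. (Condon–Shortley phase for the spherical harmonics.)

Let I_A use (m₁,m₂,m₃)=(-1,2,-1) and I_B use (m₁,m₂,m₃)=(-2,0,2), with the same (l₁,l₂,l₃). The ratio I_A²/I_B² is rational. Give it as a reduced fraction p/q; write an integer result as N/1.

l's match ⇒ only the (l;m) 3-j factors differ between A and B.
A: triangle coeff Δ(2,2,4) = 1/630; Σ_t [0,0]: t=0:+1/144 = 1/144; (3j)²=1/126 [(2 2 4; -1 2 -1)], sign=-1
B: triangle coeff Δ(2,2,4) = 1/630; Σ_t [0,0]: t=0:+1/96 = 1/96; (3j)²=1/42 [(2 2 4; -2 0 2)], sign=+1
I_A²/I_B² = (1/126)/(1/42) = 1/3

1/3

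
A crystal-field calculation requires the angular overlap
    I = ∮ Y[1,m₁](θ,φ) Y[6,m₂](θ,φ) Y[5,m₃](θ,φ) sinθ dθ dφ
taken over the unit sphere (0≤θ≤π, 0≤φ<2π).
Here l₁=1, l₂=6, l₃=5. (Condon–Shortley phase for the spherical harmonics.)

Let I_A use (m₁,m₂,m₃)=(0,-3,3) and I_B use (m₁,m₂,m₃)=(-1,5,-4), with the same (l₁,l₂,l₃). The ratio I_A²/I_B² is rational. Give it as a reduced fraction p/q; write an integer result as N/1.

27/55

Shared (l₁,l₂,l₃)=(1,6,5): N and (l;000)² cancel in I_A²/I_B².
A: Δ = 2!·0!·10!/13! = 1/858; Racah Σ t=1..1: t=1:−1/80640 = -1/80640; ⇒ 3j(1 6 5; 0 -3 3)² = 9/286, sgn -1
B: Δ = 2!·0!·10!/13! = 1/858; Racah Σ t=2..2: t=2:+1/725760 = 1/725760; ⇒ 3j(1 6 5; -1 5 -4)² = 5/78, sgn -1
I_A²/I_B² = (9/286)/(5/78) = 27/55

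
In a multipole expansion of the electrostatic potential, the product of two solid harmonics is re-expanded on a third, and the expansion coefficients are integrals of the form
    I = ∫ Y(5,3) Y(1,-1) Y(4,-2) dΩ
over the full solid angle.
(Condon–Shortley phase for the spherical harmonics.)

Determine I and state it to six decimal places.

-0.259847

m-sum 0 ✓  L=10 even ✓  4≤4≤6 ✓
Π(2lᵢ+1) = 11×3×9 = 297
triangle coeff Δ(5,1,4) = 1/495
Σ_t [1,1]: t=1:−1/576 = -1/576
(3j)²=5/99 [(5 1 4; 0 0 0)], sign=-1
Σ_t [0,0]: t=0:+1/2880 = 1/2880
(3j)²=28/495 [(5 1 4; 3 -1 -2)], sign=+1
⇒ 4πI² = 28/33
I = (-1)√(28/33/(4π)) = -0.25984664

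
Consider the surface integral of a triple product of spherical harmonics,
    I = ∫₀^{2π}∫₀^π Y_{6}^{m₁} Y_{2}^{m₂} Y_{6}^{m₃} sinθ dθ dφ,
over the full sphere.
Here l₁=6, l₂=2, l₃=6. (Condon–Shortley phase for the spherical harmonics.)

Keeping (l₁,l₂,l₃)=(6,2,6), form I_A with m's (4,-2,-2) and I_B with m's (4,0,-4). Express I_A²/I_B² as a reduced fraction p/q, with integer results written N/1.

45/1

l's match ⇒ only the (l;m) 3-j factors differ between A and B.
A: triangle coeff Δ(6,2,6) = 1/90090; Σ_t [0,0]: t=0:+1/322560 = 1/322560; (3j)²=18/1001 [(6 2 6; 4 -2 -2)], sign=+1
B: triangle coeff Δ(6,2,6) = 1/90090; Σ_t [0,2]: t=0:+1/322560 t=1:−1/362880 t=2:+1/14515200 = 1/2419200; (3j)²=2/5005 [(6 2 6; 4 0 -4)], sign=+1
I_A²/I_B² = (18/1001)/(2/5005) = 45/1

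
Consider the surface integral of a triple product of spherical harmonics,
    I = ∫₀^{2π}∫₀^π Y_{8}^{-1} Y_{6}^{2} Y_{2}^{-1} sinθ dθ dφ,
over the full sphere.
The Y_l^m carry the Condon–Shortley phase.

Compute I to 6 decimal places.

Checks pass: Σm=0; 16 even; l₃=2∈[2,14].
(2·8+1)(2·6+1)(2·2+1) = 1105
Δ: 12! 4! 0! / 17! → 1/30940
sum: t=6:+1/2073600 = 1/2073600
3j²(8 6 2; 0 0 0) = Δ·Π!·Σ² = 28/1105  (sign +1)
sum: t=8:+1/5806080 = 1/5806080
3j²(8 6 2; -1 2 -1) = Δ·Π!·Σ² = 9/884  (sign -1)
combine: 4πI² = 1105·28/1105·9/884 = 63/221
take √, sign -1: I = -0.15061534

-0.150615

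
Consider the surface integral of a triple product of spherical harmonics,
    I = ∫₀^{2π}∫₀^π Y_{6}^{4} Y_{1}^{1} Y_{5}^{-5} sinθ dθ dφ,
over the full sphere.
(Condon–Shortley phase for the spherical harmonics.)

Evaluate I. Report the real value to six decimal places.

Checks pass: Σm=0; 12 even; l₃=5∈[5,7].
(2·6+1)(2·1+1)(2·5+1) = 429
Δ: 2! 10! 0! / 13! → 1/858
sum: t=1:−1/14400 = -1/14400
3j²(6 1 5; 0 0 0) = Δ·Π!·Σ² = 6/143  (sign +1)
sum: t=2:+1/7257600 = 1/7257600
3j²(6 1 5; 4 1 -5) = Δ·Π!·Σ² = 1/858  (sign +1)
combine: 4πI² = 429·6/143·1/858 = 3/143
take √, sign +1: I = 0.04085899

0.040859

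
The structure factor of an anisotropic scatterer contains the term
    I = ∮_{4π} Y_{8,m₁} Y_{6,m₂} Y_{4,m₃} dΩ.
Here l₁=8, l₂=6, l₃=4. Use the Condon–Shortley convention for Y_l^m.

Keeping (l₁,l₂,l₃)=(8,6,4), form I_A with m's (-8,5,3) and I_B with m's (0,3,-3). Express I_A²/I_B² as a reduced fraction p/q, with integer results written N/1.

3146/1323

l's match ⇒ only the (l;m) 3-j factors differ between A and B.
A: triangle coeff Δ(8,6,4) = 1/23279256; Σ_t [10,10]: t=10:+1/2612736000 = 1/2612736000; (3j)²=77/2907 [(8 6 4; -8 5 3)], sign=-1
B: triangle coeff Δ(8,6,4) = 1/23279256; Σ_t [7,8]: t=7:−1/7257600 t=8:+1/58060800 = -1/8294400; (3j)²=1029/92378 [(8 6 4; 0 3 -3)], sign=+1
I_A²/I_B² = (77/2907)/(1029/92378) = 3146/1323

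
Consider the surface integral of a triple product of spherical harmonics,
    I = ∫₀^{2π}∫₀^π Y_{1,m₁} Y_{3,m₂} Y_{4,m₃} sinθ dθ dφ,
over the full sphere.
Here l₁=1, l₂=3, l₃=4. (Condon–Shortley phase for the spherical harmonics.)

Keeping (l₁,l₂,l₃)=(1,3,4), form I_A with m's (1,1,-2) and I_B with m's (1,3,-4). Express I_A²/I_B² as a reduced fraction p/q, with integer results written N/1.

l's match ⇒ only the (l;m) 3-j factors differ between A and B.
A: triangle coeff Δ(1,3,4) = 1/252; Σ_t [0,0]: t=0:+1/96 = 1/96; (3j)²=5/84 [(1 3 4; 1 1 -2)], sign=+1
B: triangle coeff Δ(1,3,4) = 1/252; Σ_t [0,0]: t=0:+1/1440 = 1/1440; (3j)²=1/9 [(1 3 4; 1 3 -4)], sign=+1
I_A²/I_B² = (5/84)/(1/9) = 15/28

15/28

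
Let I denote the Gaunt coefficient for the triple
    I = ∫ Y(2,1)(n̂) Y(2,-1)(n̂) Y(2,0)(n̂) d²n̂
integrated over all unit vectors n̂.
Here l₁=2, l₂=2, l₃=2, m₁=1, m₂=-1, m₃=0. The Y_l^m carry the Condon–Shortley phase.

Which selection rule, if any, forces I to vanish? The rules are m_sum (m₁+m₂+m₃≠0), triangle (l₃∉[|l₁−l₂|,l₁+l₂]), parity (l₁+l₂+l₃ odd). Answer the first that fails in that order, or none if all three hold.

azimuthal sum: 1 − 1 + 0 = 0  ✓
0 ≤ 2 ≤ 4 (triangle on l)  ✓
L = 2 + 2 + 2 = 6 (even)  ✓

none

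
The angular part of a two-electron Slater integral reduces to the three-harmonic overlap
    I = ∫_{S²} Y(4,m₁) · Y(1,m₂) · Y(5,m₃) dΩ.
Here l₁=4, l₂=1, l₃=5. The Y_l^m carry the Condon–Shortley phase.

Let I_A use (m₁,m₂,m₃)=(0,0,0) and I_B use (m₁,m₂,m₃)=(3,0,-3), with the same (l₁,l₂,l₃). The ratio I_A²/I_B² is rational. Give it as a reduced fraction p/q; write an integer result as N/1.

Same 4,1,5: normalisation and zero-m 3j drop out of the ratio.
A: Δ: 0! 8! 2! / 11! → 1/495; sum: t=0:+1/576 = 1/576; 3j²(4 1 5; 0 0 0) = Δ·Π!·Σ² = 5/99  (sign -1)
B: Δ: 0! 8! 2! / 11! → 1/495; sum: t=0:+1/5040 = 1/5040; 3j²(4 1 5; 3 0 -3) = Δ·Π!·Σ² = 16/495  (sign +1)
I_A²/I_B² = (5/99)/(16/495) = 25/16

25/16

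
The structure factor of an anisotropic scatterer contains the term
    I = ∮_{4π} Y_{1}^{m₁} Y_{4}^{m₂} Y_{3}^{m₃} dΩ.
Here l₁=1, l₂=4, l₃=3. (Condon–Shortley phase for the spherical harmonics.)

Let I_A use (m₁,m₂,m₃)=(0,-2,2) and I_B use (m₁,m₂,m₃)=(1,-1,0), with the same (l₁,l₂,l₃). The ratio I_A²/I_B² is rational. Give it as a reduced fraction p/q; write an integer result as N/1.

6/5

Same 1,4,3: normalisation and zero-m 3j drop out of the ratio.
A: Δ: 2! 0! 6! / 9! → 1/252; sum: t=1:−1/120 = -1/120; 3j²(1 4 3; 0 -2 2) = Δ·Π!·Σ² = 1/21  (sign +1)
B: Δ: 2! 0! 6! / 9! → 1/252; sum: t=0:+1/72 = 1/72; 3j²(1 4 3; 1 -1 0) = Δ·Π!·Σ² = 5/126  (sign -1)
I_A²/I_B² = (1/21)/(5/126) = 6/5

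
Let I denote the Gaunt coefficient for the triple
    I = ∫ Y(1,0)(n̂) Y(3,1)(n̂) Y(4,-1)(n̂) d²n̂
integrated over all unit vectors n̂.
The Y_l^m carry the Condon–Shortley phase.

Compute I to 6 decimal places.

m-sum 0 ✓  L=8 even ✓  2≤4≤4 ✓
Π(2lᵢ+1) = 3×7×9 = 189
triangle coeff Δ(1,3,4) = 1/252
Σ_t [0,0]: t=0:+1/36 = 1/36
(3j)²=4/63 [(1 3 4; 0 0 0)], sign=+1
Σ_t [0,0]: t=0:+1/48 = 1/48
(3j)²=5/84 [(1 3 4; 0 1 -1)], sign=-1
⇒ 4πI² = 5/7
I = (-1)√(5/7/(4π)) = -0.23841361

-0.238414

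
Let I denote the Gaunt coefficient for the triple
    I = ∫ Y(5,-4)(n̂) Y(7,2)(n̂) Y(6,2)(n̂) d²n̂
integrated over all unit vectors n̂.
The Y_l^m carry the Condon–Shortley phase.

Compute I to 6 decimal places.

0.103719

m-sum 0 ✓  L=18 even ✓  2≤6≤12 ✓
Π(2lᵢ+1) = 11×15×13 = 2145
triangle coeff Δ(5,7,6) = 1/174594420
Σ_t [1,5]: t=1:−1/4147200 t=2:+1/207360 t=3:−1/82944 t=4:+1/207360 t=5:−1/4147200 = -1/345600
(3j)²=420/46189 [(5 7 6; 0 0 0)], sign=-1
Σ_t [5,6]: t=5:−1/1658880 t=6:+1/3110400 = -7/24883200
(3j)²=4802/692835 [(5 7 6; -4 2 2)], sign=-1
⇒ 4πI² = 2016840/14919047
I = (+1)√(2016840/14919047/(4π)) = 0.10371946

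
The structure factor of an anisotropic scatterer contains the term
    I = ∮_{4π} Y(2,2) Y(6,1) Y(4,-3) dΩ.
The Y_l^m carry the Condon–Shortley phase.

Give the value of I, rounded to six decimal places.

Rules hold: Σm=0, L=12 even, 4≤4≤8.
N = 5·13·9 = 585
Δ = 4!·0!·8!/13! = 1/6435
Racah Σ t=2..2: t=2:+1/2304 = 1/2304
⇒ 3j(2 6 4; 0 0 0)² = 5/143, sgn +1
Racah Σ t=0..0: t=0:+1/120960 = 1/120960
⇒ 3j(2 6 4; 2 1 -3)² = 1/1287, sgn -1
4πI² = N·(3j₀)²·(3jₘ)² = 25/1573
I = -1·√(0.0158932/4π) = -0.03556319

-0.035563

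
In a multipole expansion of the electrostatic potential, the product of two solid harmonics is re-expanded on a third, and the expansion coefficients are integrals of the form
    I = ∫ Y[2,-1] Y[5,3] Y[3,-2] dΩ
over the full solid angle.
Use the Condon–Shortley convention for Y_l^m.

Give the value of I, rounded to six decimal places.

-0.253584

Rules hold: Σm=0, L=10 even, 3≤3≤7.
N = 5·11·7 = 385
Δ = 4!·0!·6!/11! = 1/2310
Racah Σ t=2..2: t=2:+1/144 = 1/144
⇒ 3j(2 5 3; 0 0 0)² = 10/231, sgn -1
Racah Σ t=3..3: t=3:−1/720 = -1/720
⇒ 3j(2 5 3; -1 3 -2)² = 8/165, sgn +1
4πI² = N·(3j₀)²·(3jₘ)² = 80/99
I = -1·√(0.808081/4π) = -0.25358436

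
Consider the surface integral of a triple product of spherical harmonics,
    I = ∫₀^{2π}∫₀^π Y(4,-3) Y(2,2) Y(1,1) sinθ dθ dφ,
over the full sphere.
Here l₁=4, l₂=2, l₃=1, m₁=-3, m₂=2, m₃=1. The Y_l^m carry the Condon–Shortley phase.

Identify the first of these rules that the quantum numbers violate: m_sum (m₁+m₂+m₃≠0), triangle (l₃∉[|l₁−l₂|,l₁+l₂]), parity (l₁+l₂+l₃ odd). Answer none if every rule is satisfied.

m₁+m₂+m₃ = -3 + 2 + 1 = 0  ✓
triangle: |4−2|=2 ≤ l₃=1 ≤ 4+2=6  ✗
parity: l₁+l₂+l₃ = 7 is odd

triangle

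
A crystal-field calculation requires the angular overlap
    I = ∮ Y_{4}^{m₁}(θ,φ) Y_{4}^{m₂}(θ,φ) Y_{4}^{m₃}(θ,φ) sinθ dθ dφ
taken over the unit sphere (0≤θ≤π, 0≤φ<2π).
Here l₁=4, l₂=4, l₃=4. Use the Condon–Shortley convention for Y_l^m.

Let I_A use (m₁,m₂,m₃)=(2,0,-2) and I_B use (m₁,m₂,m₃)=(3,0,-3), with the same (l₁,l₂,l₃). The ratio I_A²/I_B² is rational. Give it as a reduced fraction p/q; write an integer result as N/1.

Shared (l₁,l₂,l₃)=(4,4,4): N and (l;000)² cancel in I_A²/I_B².
A: Δ = 4!·4!·4!/13! = 1/450450; Racah Σ t=0..2: t=0:+1/2304 t=1:−1/216 t=2:+1/384 = -11/6912; ⇒ 3j(4 4 4; 2 0 -2)² = 11/1638, sgn -1
B: Δ = 4!·4!·4!/13! = 1/450450; Racah Σ t=0..1: t=0:+1/3456 t=1:−1/864 = -1/1152; ⇒ 3j(4 4 4; 3 0 -3)² = 7/286, sgn +1
I_A²/I_B² = (11/1638)/(7/286) = 121/441

121/441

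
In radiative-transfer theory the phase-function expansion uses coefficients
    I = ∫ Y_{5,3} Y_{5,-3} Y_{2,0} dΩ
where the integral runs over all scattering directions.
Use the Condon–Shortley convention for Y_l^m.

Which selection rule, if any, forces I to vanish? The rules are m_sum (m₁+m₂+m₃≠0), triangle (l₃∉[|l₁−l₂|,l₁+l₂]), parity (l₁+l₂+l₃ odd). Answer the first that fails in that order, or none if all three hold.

azimuthal sum: 3 − 3 + 0 = 0  ✓
0 ≤ 2 ≤ 10 (triangle on l)  ✓
L = 5 + 5 + 2 = 12 (even)  ✓

none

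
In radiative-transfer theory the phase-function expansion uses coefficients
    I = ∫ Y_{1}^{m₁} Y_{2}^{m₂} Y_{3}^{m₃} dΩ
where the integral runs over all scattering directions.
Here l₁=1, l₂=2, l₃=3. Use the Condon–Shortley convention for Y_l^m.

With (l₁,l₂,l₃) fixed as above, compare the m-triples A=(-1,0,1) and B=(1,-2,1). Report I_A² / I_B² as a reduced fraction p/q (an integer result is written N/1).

Same 1,2,3: normalisation and zero-m 3j drop out of the ratio.
A: Δ: 0! 2! 4! / 7! → 1/105; sum: t=0:+1/8 = 1/8; 3j²(1 2 3; -1 0 1) = Δ·Π!·Σ² = 2/35  (sign +1)
B: Δ: 0! 2! 4! / 7! → 1/105; sum: t=0:+1/48 = 1/48; 3j²(1 2 3; 1 -2 1) = Δ·Π!·Σ² = 1/105  (sign +1)
I_A²/I_B² = (2/35)/(1/105) = 6/1

6/1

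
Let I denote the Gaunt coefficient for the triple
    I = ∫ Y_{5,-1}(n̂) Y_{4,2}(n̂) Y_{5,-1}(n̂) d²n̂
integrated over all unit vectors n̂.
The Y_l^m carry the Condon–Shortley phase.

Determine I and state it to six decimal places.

Rules hold: Σm=0, L=14 even, 1≤5≤9.
N = 11·9·11 = 1089
Δ = 4!·6!·4!/15! = 1/3153150
Racah Σ t=0..4: t=0:+1/69120 t=1:−1/1728 t=2:+1/576 t=3:−1/1728 t=4:+1/69120 = 7/11520
⇒ 3j(5 4 5; 0 0 0)² = 2/143, sgn -1
Racah Σ t=2..4: t=2:+1/4608 t=3:−1/1296 t=4:+1/4608 = -7/20736
⇒ 3j(5 4 5; -1 2 -1)² = 20/1287, sgn -1
4πI² = N·(3j₀)²·(3jₘ)² = 40/169
I = +1·√(0.236686/4π) = 0.13724032

0.137240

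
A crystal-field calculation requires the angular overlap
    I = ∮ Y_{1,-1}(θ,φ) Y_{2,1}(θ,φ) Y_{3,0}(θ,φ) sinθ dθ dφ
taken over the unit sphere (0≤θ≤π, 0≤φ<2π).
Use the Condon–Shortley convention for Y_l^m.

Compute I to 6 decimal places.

0.143048

Checks pass: Σm=0; 6 even; l₃=3∈[1,3].
(2·1+1)(2·2+1)(2·3+1) = 105
Δ: 0! 2! 4! / 7! → 1/105
sum: t=0:+1/4 = 1/4
3j²(1 2 3; 0 0 0) = Δ·Π!·Σ² = 3/35  (sign -1)
sum: t=0:+1/12 = 1/12
3j²(1 2 3; -1 1 0) = Δ·Π!·Σ² = 1/35  (sign -1)
combine: 4πI² = 105·3/35·1/35 = 9/35
take √, sign +1: I = 0.14304817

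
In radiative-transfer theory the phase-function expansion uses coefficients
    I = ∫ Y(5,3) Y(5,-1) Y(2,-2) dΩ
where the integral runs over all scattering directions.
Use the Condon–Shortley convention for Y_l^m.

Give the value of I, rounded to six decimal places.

m-sum 0 ✓  L=12 even ✓  0≤2≤10 ✓
Π(2lᵢ+1) = 11×11×5 = 605
triangle coeff Δ(5,5,2) = 1/38610
Σ_t [3,5]: t=3:−1/2880 t=4:+1/576 t=5:−1/2880 = 1/960
(3j)²=10/429 [(5 5 2; 0 0 0)], sign=+1
Σ_t [2,2]: t=2:+1/5760 = 1/5760
(3j)²=56/2145 [(5 5 2; 3 -1 -2)], sign=+1
⇒ 4πI² = 560/1521
I = (+1)√(560/1521/(4π)) = 0.17116875

0.171169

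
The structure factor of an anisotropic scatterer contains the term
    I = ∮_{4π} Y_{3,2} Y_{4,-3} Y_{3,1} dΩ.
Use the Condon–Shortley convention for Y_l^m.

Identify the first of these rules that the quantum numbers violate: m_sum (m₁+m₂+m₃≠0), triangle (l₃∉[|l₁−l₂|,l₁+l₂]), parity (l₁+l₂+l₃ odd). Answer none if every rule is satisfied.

none

azimuthal sum: 2 − 3 + 1 = 0  ✓
1 ≤ 3 ≤ 7 (triangle on l)  ✓
L = 3 + 4 + 3 = 10 (even)  ✓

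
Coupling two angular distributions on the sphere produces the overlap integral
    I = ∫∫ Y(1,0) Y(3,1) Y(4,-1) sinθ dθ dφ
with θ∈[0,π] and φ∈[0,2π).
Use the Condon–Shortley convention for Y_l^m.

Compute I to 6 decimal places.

Checks pass: Σm=0; 8 even; l₃=4∈[2,4].
(2·1+1)(2·3+1)(2·4+1) = 189
Δ: 0! 2! 6! / 9! → 1/252
sum: t=0:+1/36 = 1/36
3j²(1 3 4; 0 0 0) = Δ·Π!·Σ² = 4/63  (sign +1)
sum: t=0:+1/48 = 1/48
3j²(1 3 4; 0 1 -1) = Δ·Π!·Σ² = 5/84  (sign -1)
combine: 4πI² = 189·4/63·5/84 = 5/7
take √, sign -1: I = -0.23841361

-0.238414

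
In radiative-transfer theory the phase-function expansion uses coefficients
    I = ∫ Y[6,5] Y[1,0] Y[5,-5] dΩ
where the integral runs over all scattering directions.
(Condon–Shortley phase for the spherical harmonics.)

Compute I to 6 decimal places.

-0.135514

m-sum 0 ✓  L=12 even ✓  5≤5≤7 ✓
Π(2lᵢ+1) = 13×3×11 = 429
triangle coeff Δ(6,1,5) = 1/858
Σ_t [1,1]: t=1:−1/14400 = -1/14400
(3j)²=6/143 [(6 1 5; 0 0 0)], sign=+1
Σ_t [1,1]: t=1:−1/3628800 = -1/3628800
(3j)²=1/78 [(6 1 5; 5 0 -5)], sign=-1
⇒ 4πI² = 3/13
I = (-1)√(3/13/(4π)) = -0.13551395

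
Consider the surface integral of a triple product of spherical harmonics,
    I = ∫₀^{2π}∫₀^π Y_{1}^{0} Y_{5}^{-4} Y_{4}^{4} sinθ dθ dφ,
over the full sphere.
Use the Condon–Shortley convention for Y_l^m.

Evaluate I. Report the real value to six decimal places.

Checks pass: Σm=0; 10 even; l₃=4∈[4,6].
(2·1+1)(2·5+1)(2·4+1) = 297
Δ: 2! 0! 8! / 11! → 1/495
sum: t=1:−1/576 = -1/576
3j²(1 5 4; 0 0 0) = Δ·Π!·Σ² = 5/99  (sign -1)
sum: t=1:−1/40320 = -1/40320
3j²(1 5 4; 0 -4 4) = Δ·Π!·Σ² = 1/55  (sign -1)
combine: 4πI² = 297·5/99·1/55 = 3/11
take √, sign +1: I = 0.14731920

0.147319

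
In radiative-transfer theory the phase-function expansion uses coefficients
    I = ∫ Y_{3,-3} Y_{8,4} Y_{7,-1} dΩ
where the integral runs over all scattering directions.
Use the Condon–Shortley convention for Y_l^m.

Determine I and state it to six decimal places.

-0.189449

Rules hold: Σm=0, L=18 even, 5≤7≤11.
N = 7·17·15 = 1785
Δ = 4!·2!·12!/19! = 1/5290740
Racah Σ t=1..3: t=1:−1/7257600 t=2:+1/2073600 t=3:−1/7257600 = 1/4838400
⇒ 3j(3 8 7; 0 0 0)² = 252/20995, sgn -1
Racah Σ t=4..4: t=4:+1/46448640 = 1/46448640
⇒ 3j(3 8 7; -3 4 -1)² = 2475/117572, sgn +1
4πI² = N·(3j₀)²·(3jₘ)² = 467775/1037153
I = -1·√(0.451018/4π) = -0.18944893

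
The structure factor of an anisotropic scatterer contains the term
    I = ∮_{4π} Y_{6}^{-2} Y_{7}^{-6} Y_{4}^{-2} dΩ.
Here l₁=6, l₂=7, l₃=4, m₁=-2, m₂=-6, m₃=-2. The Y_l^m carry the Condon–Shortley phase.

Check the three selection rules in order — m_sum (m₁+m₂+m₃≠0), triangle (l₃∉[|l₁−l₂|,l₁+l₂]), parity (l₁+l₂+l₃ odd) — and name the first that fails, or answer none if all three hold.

m_sum

m₁+m₂+m₃ = -2 − 6 − 2 = -10  ✗
triangle: |6−7|=1 ≤ l₃=4 ≤ 6+7=13
parity: l₁+l₂+l₃ = 17 is odd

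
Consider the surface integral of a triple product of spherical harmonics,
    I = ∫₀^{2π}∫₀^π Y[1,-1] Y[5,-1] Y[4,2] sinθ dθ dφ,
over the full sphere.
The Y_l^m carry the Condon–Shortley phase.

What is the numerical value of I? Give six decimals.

-0.120286

m-sum 0 ✓  L=10 even ✓  4≤4≤6 ✓
Π(2lᵢ+1) = 3×11×9 = 297
triangle coeff Δ(1,5,4) = 1/495
Σ_t [1,1]: t=1:−1/576 = -1/576
(3j)²=5/99 [(1 5 4; 0 0 0)], sign=-1
Σ_t [2,2]: t=2:+1/2880 = 1/2880
(3j)²=2/165 [(1 5 4; -1 -1 2)], sign=+1
⇒ 4πI² = 2/11
I = (-1)√(2/11/(4π)) = -0.12028562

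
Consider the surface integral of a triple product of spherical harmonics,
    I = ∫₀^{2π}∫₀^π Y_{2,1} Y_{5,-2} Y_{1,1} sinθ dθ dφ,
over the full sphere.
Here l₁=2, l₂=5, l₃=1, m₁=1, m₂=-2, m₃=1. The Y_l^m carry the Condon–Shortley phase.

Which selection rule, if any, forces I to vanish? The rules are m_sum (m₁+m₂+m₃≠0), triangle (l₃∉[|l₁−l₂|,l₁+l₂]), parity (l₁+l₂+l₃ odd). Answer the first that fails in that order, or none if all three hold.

azimuthal sum: 1 − 2 + 1 = 0  ✓
3 ≤ 1 ≤ 7 (triangle on l)  ✗
L = 2 + 5 + 1 = 8 (even)

triangle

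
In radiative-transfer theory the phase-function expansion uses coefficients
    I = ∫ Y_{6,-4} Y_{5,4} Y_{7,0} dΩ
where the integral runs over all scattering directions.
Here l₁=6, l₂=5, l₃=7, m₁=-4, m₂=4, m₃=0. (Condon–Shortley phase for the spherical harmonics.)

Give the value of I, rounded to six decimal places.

Checks pass: Σm=0; 18 even; l₃=7∈[1,11].
(2·6+1)(2·5+1)(2·7+1) = 2145
Δ: 4! 8! 6! / 19! → 1/174594420
sum: t=0:+1/4147200 t=1:−1/207360 t=2:+1/82944 t=3:−1/207360 t=4:+1/4147200 = 1/345600
3j²(6 5 7; 0 0 0) = Δ·Π!·Σ² = 420/46189  (sign -1)
sum: t=3:−1/21772800 t=4:+1/4147200 = 17/87091200
3j²(6 5 7; -4 4 0) = Δ·Π!·Σ² = 119/8151  (sign -1)
combine: 4πI² = 2145·420/46189·119/8151 = 14700/51623
take √, sign +1: I = 0.15053314

0.150533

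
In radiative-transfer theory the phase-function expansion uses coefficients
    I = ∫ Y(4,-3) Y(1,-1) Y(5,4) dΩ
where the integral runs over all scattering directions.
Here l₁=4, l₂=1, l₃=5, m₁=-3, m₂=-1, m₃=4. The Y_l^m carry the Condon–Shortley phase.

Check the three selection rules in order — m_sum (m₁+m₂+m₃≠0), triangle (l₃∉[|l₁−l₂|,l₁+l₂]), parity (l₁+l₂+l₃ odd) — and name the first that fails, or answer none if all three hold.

none

azimuthal sum: -3 − 1 + 4 = 0  ✓
3 ≤ 5 ≤ 5 (triangle on l)  ✓
L = 4 + 1 + 5 = 10 (even)  ✓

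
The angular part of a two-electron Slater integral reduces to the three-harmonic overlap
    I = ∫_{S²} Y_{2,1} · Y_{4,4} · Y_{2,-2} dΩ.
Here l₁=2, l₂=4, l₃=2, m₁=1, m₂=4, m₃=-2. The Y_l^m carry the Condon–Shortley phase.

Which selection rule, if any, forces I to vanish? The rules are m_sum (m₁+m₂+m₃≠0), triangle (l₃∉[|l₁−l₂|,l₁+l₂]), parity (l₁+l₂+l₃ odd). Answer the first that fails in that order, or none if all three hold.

azimuthal sum: 1 + 4 − 2 = 3  ✗
2 ≤ 2 ≤ 6 (triangle on l)
L = 2 + 4 + 2 = 8 (even)

m_sum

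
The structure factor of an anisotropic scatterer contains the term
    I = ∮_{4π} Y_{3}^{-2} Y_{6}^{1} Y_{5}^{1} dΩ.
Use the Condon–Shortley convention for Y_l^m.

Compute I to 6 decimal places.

0.134828

Checks pass: Σm=0; 14 even; l₃=5∈[3,9].
(2·3+1)(2·6+1)(2·5+1) = 1001
Δ: 4! 2! 8! / 15! → 1/675675
sum: t=1:−1/8640 t=2:+1/2304 t=3:−1/8640 = 7/34560
3j²(3 6 5; 0 0 0) = Δ·Π!·Σ² = 7/429  (sign -1)
sum: t=3:−1/6912 t=4:+1/17280 = -1/11520
3j²(3 6 5; -2 1 1) = Δ·Π!·Σ² = 2/143  (sign -1)
combine: 4πI² = 1001·7/429·2/143 = 98/429
take √, sign +1: I = 0.13482780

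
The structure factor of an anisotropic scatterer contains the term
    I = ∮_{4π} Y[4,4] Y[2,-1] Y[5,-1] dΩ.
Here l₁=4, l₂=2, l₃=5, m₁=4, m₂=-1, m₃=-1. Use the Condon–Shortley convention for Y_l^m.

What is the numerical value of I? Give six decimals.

Σmᵢ = 2 ≠ 0, so the φ-integral vanishes; I = 0

0.000000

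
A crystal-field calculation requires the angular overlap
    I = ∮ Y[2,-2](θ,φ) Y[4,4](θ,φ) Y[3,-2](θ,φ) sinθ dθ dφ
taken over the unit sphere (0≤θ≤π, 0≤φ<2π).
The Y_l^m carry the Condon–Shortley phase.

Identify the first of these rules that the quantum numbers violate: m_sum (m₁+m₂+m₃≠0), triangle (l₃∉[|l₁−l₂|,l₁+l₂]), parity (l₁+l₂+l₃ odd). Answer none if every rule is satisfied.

parity

Σmᵢ = 0  ✓
l₃∈[|l₁−l₂|,l₁+l₂]=[2,6], have l₃=3  ✓
Σlᵢ = 9 ⇒ odd  ✗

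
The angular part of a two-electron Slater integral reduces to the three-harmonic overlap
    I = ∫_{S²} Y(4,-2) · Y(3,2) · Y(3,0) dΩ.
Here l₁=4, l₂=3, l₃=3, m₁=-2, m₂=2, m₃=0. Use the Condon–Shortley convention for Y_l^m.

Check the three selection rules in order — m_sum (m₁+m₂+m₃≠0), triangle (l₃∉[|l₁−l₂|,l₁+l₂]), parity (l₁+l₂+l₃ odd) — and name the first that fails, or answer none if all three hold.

azimuthal sum: -2 + 2 + 0 = 0  ✓
1 ≤ 3 ≤ 7 (triangle on l)  ✓
L = 4 + 3 + 3 = 10 (even)  ✓

none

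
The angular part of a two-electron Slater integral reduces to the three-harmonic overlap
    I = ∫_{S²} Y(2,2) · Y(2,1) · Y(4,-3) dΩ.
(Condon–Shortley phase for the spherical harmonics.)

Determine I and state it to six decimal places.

-0.238414

Rules hold: Σm=0, L=8 even, 0≤4≤4.
N = 5·5·9 = 225
Δ = 0!·4!·4!/9! = 1/630
Racah Σ t=0..0: t=0:+1/16 = 1/16
⇒ 3j(2 2 4; 0 0 0)² = 2/35, sgn +1
Racah Σ t=0..0: t=0:+1/144 = 1/144
⇒ 3j(2 2 4; 2 1 -3)² = 1/18, sgn -1
4πI² = N·(3j₀)²·(3jₘ)² = 5/7
I = -1·√(0.714286/4π) = -0.23841361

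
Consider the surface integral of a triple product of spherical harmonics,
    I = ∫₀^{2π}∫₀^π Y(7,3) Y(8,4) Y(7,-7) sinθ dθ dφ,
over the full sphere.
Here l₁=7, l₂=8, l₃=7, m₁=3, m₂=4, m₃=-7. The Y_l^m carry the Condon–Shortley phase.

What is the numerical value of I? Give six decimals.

-0.161199

Rules hold: Σm=0, L=22 even, 1≤7≤15.
N = 15·17·15 = 3825
Δ = 8!·6!·8!/23! = 1/22086194130
Racah Σ t=1..7: t=1:−1/18289152000 t=2:+1/248832000 t=3:−1/24883200 t=4:+1/11943936 t=5:−1/24883200 t=6:+1/248832000 t=7:−1/18289152000 = 11/975421440
⇒ 3j(7 8 7; 0 0 0)² = 1750/289731, sgn -1
Racah Σ t=4..4: t=4:+1/16721510400 = 1/16721510400
⇒ 3j(7 8 7; 3 4 -7)² = 105/7429, sgn +1
4πI² = N·(3j₀)²·(3jₘ)² = 13781250/42204149
I = -1·√(0.326538/4π) = -0.16119880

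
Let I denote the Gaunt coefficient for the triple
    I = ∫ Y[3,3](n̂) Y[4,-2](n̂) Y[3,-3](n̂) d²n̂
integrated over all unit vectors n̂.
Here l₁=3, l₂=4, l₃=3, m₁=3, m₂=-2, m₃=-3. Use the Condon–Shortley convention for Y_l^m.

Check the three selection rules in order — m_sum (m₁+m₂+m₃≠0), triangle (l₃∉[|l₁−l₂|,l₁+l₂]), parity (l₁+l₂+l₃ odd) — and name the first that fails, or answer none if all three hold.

Σmᵢ = -2  ✗
l₃∈[|l₁−l₂|,l₁+l₂]=[1,7], have l₃=3
Σlᵢ = 10 ⇒ even

m_sum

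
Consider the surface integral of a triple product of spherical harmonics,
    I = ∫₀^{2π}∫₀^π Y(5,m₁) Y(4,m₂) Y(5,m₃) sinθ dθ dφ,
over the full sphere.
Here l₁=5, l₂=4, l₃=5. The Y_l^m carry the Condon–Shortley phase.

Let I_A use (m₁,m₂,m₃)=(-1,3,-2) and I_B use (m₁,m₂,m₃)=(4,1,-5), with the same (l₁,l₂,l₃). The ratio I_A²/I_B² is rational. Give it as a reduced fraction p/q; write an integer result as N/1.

Shared (l₁,l₂,l₃)=(5,4,5): N and (l;000)² cancel in I_A²/I_B².
A: Δ = 4!·6!·4!/15! = 1/3153150; Racah Σ t=3..4: t=3:−1/5184 t=4:+1/6912 = -1/20736; ⇒ 3j(5 4 5; -1 3 -2)² = 5/2574, sgn +1
B: Δ = 4!·6!·4!/15! = 1/3153150; Racah Σ t=1..1: t=1:−1/103680 = -1/103680; ⇒ 3j(5 4 5; 4 1 -5)² = 4/143, sgn -1
I_A²/I_B² = (5/2574)/(4/143) = 5/72

5/72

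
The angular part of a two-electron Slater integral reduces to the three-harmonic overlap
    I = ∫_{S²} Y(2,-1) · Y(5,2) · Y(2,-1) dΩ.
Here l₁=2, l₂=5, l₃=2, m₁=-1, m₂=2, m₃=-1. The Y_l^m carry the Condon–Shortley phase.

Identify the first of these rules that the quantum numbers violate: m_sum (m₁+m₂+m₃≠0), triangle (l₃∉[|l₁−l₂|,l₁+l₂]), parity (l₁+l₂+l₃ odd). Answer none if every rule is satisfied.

triangle

Σmᵢ = 0  ✓
l₃∈[|l₁−l₂|,l₁+l₂]=[3,7], have l₃=2  ✗
Σlᵢ = 9 ⇒ odd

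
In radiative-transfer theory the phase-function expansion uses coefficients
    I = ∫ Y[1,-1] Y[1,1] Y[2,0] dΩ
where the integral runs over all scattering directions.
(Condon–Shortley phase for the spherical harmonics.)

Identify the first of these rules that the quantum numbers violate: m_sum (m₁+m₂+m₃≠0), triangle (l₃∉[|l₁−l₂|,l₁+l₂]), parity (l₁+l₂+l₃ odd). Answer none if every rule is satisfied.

none

Σmᵢ = 0  ✓
l₃∈[|l₁−l₂|,l₁+l₂]=[0,2], have l₃=2  ✓
Σlᵢ = 4 ⇒ even  ✓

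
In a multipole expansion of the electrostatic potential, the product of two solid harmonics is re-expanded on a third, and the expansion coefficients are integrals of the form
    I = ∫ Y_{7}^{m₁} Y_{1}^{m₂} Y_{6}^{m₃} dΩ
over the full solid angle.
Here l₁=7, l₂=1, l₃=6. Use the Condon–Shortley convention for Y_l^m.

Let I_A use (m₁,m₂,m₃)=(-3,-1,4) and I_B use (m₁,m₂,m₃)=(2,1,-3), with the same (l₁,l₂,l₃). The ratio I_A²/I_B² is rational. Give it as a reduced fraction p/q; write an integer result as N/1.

l's match ⇒ only the (l;m) 3-j factors differ between A and B.
A: triangle coeff Δ(7,1,6) = 1/1365; Σ_t [0,0]: t=0:+1/14515200 = 1/14515200; (3j)²=2/455 [(7 1 6; -3 -1 4)], sign=+1
B: triangle coeff Δ(7,1,6) = 1/1365; Σ_t [2,2]: t=2:+1/4354560 = 1/4354560; (3j)²=2/273 [(7 1 6; 2 1 -3)], sign=-1
I_A²/I_B² = (2/455)/(2/273) = 3/5

3/5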